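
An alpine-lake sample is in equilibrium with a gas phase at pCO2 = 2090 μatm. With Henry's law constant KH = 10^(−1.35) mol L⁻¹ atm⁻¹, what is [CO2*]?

[CO2*] = 93.4 μmol/L

KH = 10^(−1.35) = 4.467×10^-2 mol L⁻¹ atm⁻¹
[CO2*] = KH · pCO2 = 4.467×10^-2 × 2090×10^-6 atm = 9.34×10^-5 mol/L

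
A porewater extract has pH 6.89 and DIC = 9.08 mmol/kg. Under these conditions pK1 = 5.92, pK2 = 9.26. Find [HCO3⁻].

[HCO3⁻] = 8.17 mmol/kg

α₁ = 1 / (1 + [H⁺]/K1 + K2/[H⁺]) = 1 / (1 + 10^-0.97 + 10^-2.37)
   = 1 / (1 + 0.10715 + 0.0042658) = 1/1.1114 = 0.8998
[HCO3⁻] = α₁ × DIC = 0.8998 × 9.08 = 8.17 mmol/kg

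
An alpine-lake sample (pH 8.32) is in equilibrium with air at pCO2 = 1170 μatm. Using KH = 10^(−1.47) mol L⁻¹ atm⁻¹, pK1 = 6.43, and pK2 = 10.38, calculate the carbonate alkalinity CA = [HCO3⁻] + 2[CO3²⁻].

CA = 3.13 mmol/L

[CO2*] = KH · pCO2 = 10^(−1.47) × 1170×10^-6 = 3.964×10^-5 mol/L
α₀ = 1/(1 + K1/[H⁺] + K1K2/[H⁺]²) = 1/(1 + 10^+1.89 + 10^-0.17) = 0.01261
DIC = [CO2*]/α₀ = 3.964×10^-5 / 0.01261 = 3.144 mmol/L
CA = (α₁ + 2α₂)·DIC = (0.9789 + 2×0.008526) × 3.144 = 3.13 mmol/L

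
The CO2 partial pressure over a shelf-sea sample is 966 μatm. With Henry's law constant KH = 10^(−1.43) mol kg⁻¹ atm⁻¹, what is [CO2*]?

KH = 10^(−1.43) = 3.715×10^-2 mol kg⁻¹ atm⁻¹
[CO2*] = KH · pCO2 = 3.715×10^-2 × 966×10^-6 atm = 3.59×10^-5 mol/kg

[CO2*] = 35.9 μmol/kg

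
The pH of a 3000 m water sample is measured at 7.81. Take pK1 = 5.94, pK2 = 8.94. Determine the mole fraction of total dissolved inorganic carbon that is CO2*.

α₀ = 1 / (1 + K1/[H⁺] + K1K2/[H⁺]²) = 1 / (1 + 10^+1.87 + 10^+0.74)
   = 1 / (1 + 74.131 + 5.4954) = 1/80.626 = 0.01240

α₀ = 0.0124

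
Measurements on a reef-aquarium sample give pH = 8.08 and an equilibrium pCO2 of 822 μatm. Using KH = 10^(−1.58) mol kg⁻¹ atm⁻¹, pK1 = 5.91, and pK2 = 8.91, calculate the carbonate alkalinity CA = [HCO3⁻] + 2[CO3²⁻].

[CO2*] = KH · pCO2 = 10^(−1.58) × 822×10^-6 = 2.162×10^-5 mol/kg
α₀ = 1/(1 + K1/[H⁺] + K1K2/[H⁺]²) = 1/(1 + 10^+2.17 + 10^+1.34) = 0.005855
DIC = [CO2*]/α₀ = 2.162×10^-5 / 0.005855 = 3.693 mmol/kg
CA = (α₁ + 2α₂)·DIC = (0.8660 + 2×0.1281) × 3.693 = 4.14 mmol/kg

CA = 4.14 mmol/kg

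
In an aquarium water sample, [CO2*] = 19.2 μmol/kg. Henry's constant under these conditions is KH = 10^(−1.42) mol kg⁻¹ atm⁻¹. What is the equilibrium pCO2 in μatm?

KH = 10^(−1.42) = 3.802×10^-2 mol kg⁻¹ atm⁻¹
pCO2 = [CO2*]/KH = 19.2×10^-6 / 3.802×10^-2 = 5.05×10^-4 atm = 505 μatm

pCO2 = 505 μatm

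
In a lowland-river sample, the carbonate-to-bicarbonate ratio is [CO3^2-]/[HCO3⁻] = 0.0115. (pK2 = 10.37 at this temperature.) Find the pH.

pH = 8.43

From K2 = [H⁺][CO3^2-]/[HCO3⁻]:  pH = pK2 + log₁₀([CO3^2-]/[HCO3⁻])
log₁₀(0.0115) = -1.939
pH = 10.37 + (-1.939) = 8.43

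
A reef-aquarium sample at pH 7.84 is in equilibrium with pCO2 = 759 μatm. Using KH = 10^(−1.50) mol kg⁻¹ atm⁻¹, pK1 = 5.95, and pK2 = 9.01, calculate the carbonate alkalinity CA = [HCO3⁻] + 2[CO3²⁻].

CA = 2.12 mmol/kg

[CO2*] = KH · pCO2 = 10^(−1.50) × 759×10^-6 = 2.400×10^-5 mol/kg
α₀ = 1/(1 + K1/[H⁺] + K1K2/[H⁺]²) = 1/(1 + 10^+1.89 + 10^+0.72) = 0.01192
DIC = [CO2*]/α₀ = 2.400×10^-5 / 0.01192 = 2.013 mmol/kg
CA = (α₁ + 2α₂)·DIC = (0.9255 + 2×0.06257) × 2.013 = 2.12 mmol/kg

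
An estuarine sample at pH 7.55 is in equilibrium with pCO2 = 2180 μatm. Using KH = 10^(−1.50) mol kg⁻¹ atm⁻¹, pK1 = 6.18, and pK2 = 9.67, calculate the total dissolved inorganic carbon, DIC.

DIC = 1.70 mmol/kg

[CO2*] = KH · pCO2 = 10^(−1.50) × 2180×10^-6 = 6.894×10^-5 mol/kg
α₀ = 1/(1 + K1/[H⁺] + K1K2/[H⁺]²) = 1/(1 + 10^+1.37 + 10^-0.75) = 0.04062
DIC = [CO2*]/α₀ = 6.894×10^-5 / 0.04062 = 1.70 mmol/kg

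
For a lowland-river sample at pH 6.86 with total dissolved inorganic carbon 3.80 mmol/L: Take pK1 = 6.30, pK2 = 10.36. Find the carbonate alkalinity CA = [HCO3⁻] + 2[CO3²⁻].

CA = 2.98 mmol/L

CA = [HCO3⁻] + 2[CO3²⁻] = (α₁ + 2α₂)·DIC
At pH 6.86: [H⁺]/K1 = 10^-0.56 = 0.27542, K2/[H⁺] = 10^-3.50 = 0.00031623
α₁ = 1/(1 + 0.27542 + 0.00031623) = 1/1.2757 = 0.7839; α₂ = α₁·K2/[H⁺] = 0.0002479
α₁ + 2α₂ = 0.7844
CA = 0.7844 × 3.80 = 2.98 mmol/L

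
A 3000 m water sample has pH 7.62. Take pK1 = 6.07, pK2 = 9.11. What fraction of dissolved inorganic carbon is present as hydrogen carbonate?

α₁ = 0.943

α₁ = 1 / (1 + [H⁺]/K1 + K2/[H⁺]) = 1 / (1 + 10^-1.55 + 10^-1.49)
   = 1 / (1 + 0.028184 + 0.032359) = 1/1.0605 = 0.9429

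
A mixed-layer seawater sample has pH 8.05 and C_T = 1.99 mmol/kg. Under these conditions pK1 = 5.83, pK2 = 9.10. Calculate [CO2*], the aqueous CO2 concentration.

[CO2*] = 10.9 μmol/kg

α₀ = 1 / (1 + K1/[H⁺] + K1K2/[H⁺]²) = 1 / (1 + 10^+2.22 + 10^+1.17)
   = 1 / (1 + 165.96 + 14.791) = 1/181.75 = 0.005502
[CO2*] = α₀ × DIC = 0.005502 × 1.99 = 0.0109 mmol/kg = 10.9 μmol/kg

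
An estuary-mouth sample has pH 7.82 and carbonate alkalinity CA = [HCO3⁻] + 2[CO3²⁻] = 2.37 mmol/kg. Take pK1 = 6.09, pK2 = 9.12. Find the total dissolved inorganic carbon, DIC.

CA = [HCO3⁻] + 2[CO3²⁻] = (α₁ + 2α₂)·DIC
At pH 7.82: [H⁺]/K1 = 10^-1.73 = 0.018621, K2/[H⁺] = 10^-1.30 = 0.050119
α₁ = 1/(1 + 0.018621 + 0.050119) = 1/1.0687 = 0.9357; α₂ = α₁·K2/[H⁺] = 0.04690
α₁ + 2α₂ = 1.0295
DIC = CA / (α₁ + 2α₂) = 2.37 / 1.0295 = 2.30 mmol/kg

DIC = 2.30 mmol/kg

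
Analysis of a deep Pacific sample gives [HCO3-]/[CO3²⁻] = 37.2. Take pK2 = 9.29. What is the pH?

pH = 7.72

From K2 = [H⁺][CO3²⁻]/[HCO3-]:  pH = pK2 − log₁₀([HCO3-]/[CO3²⁻])
log₁₀(37.2) = +1.571
pH = 9.29 − (+1.571) = 7.72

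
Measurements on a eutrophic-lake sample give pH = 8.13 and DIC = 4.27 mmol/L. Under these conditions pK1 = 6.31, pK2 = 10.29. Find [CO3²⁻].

[CO3²⁻] = 0.0289 mmol/L

α₂ = 1 / (1 + [H⁺]/K2 + [H⁺]²/(K1K2)) = 1 / (1 + 10^+2.16 + 10^+0.34)
   = 1 / (1 + 144.54 + 2.1878) = 1/147.73 = 0.006769
[CO3²⁻] = α₂ × DIC = 0.006769 × 4.27 = 0.0289 mmol/L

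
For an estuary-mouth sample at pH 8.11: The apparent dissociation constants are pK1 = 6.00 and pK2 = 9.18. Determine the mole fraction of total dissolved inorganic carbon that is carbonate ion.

α₂ = 0.0779

α₂ = 1 / (1 + [H⁺]/K2 + [H⁺]²/(K1K2)) = 1 / (1 + 10^+1.07 + 10^-1.04)
   = 1 / (1 + 11.749 + 0.091201) = 1/12.840 = 0.07788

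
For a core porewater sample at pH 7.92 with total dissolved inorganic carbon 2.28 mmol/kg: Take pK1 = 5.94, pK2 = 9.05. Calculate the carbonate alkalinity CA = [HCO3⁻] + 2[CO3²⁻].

CA = [HCO3⁻] + 2[CO3²⁻] = (α₁ + 2α₂)·DIC
At pH 7.92: [H⁺]/K1 = 10^-1.98 = 0.010471, K2/[H⁺] = 10^-1.13 = 0.074131
α₁ = 1/(1 + 0.010471 + 0.074131) = 1/1.0846 = 0.9220; α₂ = α₁·K2/[H⁺] = 0.06835
α₁ + 2α₂ = 1.0587
CA = 1.0587 × 2.28 = 2.41 mmol/kg

CA = 2.41 mmol/kg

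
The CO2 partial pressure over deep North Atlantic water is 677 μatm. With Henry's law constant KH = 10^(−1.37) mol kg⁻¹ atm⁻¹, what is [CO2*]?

[CO2*] = 28.9 μmol/kg

KH = 10^(−1.37) = 4.266×10^-2 mol kg⁻¹ atm⁻¹
[CO2*] = KH · pCO2 = 4.266×10^-2 × 677×10^-6 atm = 2.89×10^-5 mol/kg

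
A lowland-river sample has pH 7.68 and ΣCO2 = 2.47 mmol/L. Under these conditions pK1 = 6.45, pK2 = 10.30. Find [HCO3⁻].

[HCO3⁻] = 2.33 mmol/L

α₁ = 1 / (1 + [H⁺]/K1 + K2/[H⁺]) = 1 / (1 + 10^-1.23 + 10^-2.62)
   = 1 / (1 + 0.058884 + 0.0023988) = 1/1.0613 = 0.9423
[HCO3⁻] = α₁ × DIC = 0.9423 × 2.47 = 2.33 mmol/L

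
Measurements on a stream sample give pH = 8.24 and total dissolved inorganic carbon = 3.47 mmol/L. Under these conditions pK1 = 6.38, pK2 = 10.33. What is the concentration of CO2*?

α₀ = 1 / (1 + K1/[H⁺] + K1K2/[H⁺]²) = 1 / (1 + 10^+1.86 + 10^-0.23)
   = 1 / (1 + 72.444 + 0.58884) = 1/74.032 = 0.01351
[CO2*] = α₀ × DIC = 0.01351 × 3.47 = 0.0469 mmol/L

[CO2*] = 0.0469 mmol/L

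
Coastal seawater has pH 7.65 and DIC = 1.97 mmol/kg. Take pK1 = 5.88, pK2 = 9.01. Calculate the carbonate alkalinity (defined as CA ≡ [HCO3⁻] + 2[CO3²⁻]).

CA = [HCO3⁻] + 2[CO3²⁻] = (α₁ + 2α₂)·DIC
At pH 7.65: [H⁺]/K1 = 10^-1.77 = 0.016982, K2/[H⁺] = 10^-1.36 = 0.043652
α₁ = 1/(1 + 0.016982 + 0.043652) = 1/1.0606 = 0.9428; α₂ = α₁·K2/[H⁺] = 0.04116
α₁ + 2α₂ = 1.0251
CA = 1.0251 × 1.97 = 2.02 mmol/kg

CA = 2.02 mmol/kg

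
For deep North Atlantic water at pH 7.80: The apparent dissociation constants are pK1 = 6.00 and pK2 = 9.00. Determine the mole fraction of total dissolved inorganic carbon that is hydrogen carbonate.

α₁ = 1 / (1 + [H⁺]/K1 + K2/[H⁺]) = 1 / (1 + 10^-1.80 + 10^-1.20)
   = 1 / (1 + 0.015849 + 0.063096) = 1/1.0789 = 0.9268

α₁ = 0.927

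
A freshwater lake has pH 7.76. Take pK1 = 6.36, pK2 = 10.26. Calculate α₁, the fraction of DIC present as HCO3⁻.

α₁ = 1 / (1 + [H⁺]/K1 + K2/[H⁺]) = 1 / (1 + 10^-1.40 + 10^-2.50)
   = 1 / (1 + 0.039811 + 0.0031623) = 1/1.0430 = 0.9588

α₁ = 0.959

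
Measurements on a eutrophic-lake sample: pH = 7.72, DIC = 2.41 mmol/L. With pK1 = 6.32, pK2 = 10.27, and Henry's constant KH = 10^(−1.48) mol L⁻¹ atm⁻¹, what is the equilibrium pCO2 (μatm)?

α₀ = 1 / (1 + K1/[H⁺] + K1K2/[H⁺]²) = 1 / (1 + 10^+1.40 + 10^-1.15)
   = 1 / (1 + 25.119 + 0.070795) = 1/26.190 = 0.03818
[CO2*] = α₀ × DIC = 0.03818 × 2.41 = 0.09202 mmol/L
pCO2 = [CO2*]/KH = 9.202×10^-5 / 3.311×10^-2 = 2780 μatm

pCO2 = 2780 μatm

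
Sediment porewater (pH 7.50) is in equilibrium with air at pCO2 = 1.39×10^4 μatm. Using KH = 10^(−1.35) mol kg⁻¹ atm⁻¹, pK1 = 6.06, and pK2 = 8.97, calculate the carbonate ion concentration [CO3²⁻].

[CO2*] = KH · pCO2 = 10^(−1.35) × 1.39×10^4×10^-6 = 6.209×10^-4 mol/kg
α₀ = 1/(1 + K1/[H⁺] + K1K2/[H⁺]²) = 1/(1 + 10^+1.44 + 10^-0.03) = 0.03393
DIC = [CO2*]/α₀ = 6.209×10^-4 / 0.03393 = 18.30 mmol/kg
[CO3²⁻] = α₂·DIC; α₂ = 0.03166, so [CO3²⁻] = 0.03166 × 18.30 = 0.579 mmol/kg

[CO3²⁻] = 0.579 mmol/kg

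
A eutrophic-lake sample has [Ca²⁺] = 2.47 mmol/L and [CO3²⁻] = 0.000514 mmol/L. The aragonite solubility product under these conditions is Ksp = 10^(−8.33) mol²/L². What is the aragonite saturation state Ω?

Ω = 0.271

Ksp = 10^(−8.33) = 4.677×10^-9
Ω = [Ca²⁺][CO3²⁻]/Ksp = (2.47×10^-3)(0.000514×10^-3) / 4.677×10^-9 = 0.271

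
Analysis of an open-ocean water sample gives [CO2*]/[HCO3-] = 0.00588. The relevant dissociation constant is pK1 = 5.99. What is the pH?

pH = 8.22

From K1 = [H⁺][HCO3-]/[CO2*]:  pH = pK1 − log₁₀([CO2*]/[HCO3-])
log₁₀(0.00588) = -2.231
pH = 5.99 − (-2.231) = 8.22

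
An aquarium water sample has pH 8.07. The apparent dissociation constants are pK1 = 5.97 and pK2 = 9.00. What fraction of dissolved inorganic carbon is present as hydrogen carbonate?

α₁ = 1 / (1 + [H⁺]/K1 + K2/[H⁺]) = 1 / (1 + 10^-2.10 + 10^-0.93)
   = 1 / (1 + 0.0079433 + 0.11749) = 1/1.1254 = 0.8885

α₁ = 0.889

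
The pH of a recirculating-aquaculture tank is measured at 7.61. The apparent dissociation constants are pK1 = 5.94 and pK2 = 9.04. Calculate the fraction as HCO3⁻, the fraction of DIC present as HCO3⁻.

α₁ = 1 / (1 + [H⁺]/K1 + K2/[H⁺]) = 1 / (1 + 10^-1.67 + 10^-1.43)
   = 1 / (1 + 0.021380 + 0.037154) = 1/1.0585 = 0.9447

α₁ = 0.945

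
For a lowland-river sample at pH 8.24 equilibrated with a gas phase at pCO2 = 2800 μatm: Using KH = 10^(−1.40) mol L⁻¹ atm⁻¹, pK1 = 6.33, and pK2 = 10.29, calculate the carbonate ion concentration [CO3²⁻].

[CO2*] = KH · pCO2 = 10^(−1.40) × 2800×10^-6 = 1.115×10^-4 mol/L
α₀ = 1/(1 + K1/[H⁺] + K1K2/[H⁺]²) = 1/(1 + 10^+1.91 + 10^-0.14) = 0.01205
DIC = [CO2*]/α₀ = 1.115×10^-4 / 0.01205 = 9.253 mmol/L
[CO3²⁻] = α₂·DIC; α₂ = 0.008727, so [CO3²⁻] = 0.008727 × 9.253 = 0.0808 mmol/L

[CO3²⁻] = 0.0808 mmol/L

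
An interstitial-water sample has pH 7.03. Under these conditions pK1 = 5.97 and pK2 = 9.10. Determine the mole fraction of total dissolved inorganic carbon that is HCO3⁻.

α₁ = 0.913

α₁ = 1 / (1 + [H⁺]/K1 + K2/[H⁺]) = 1 / (1 + 10^-1.06 + 10^-2.07)
   = 1 / (1 + 0.087096 + 0.0085114) = 1/1.0956 = 0.9127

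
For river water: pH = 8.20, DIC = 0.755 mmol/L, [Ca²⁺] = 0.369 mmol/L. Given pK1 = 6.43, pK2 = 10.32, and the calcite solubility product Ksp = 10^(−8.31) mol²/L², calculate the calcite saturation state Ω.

α₂ = 1 / (1 + [H⁺]/K2 + [H⁺]²/(K1K2)) = 1 / (1 + 10^+2.12 + 10^+0.35)
   = 1 / (1 + 131.83 + 2.2387) = 1/135.06 = 0.007404
[CO3²⁻] = α₂ × DIC = 0.007404 × 0.755 = 0.005590 mmol/L = 5.590 μmol/L
Ksp = 10^(−8.31) = 4.898×10^-9
Ω = [Ca²⁺][CO3²⁻]/Ksp = (0.369×10^-3)(5.590×10^-6) / 4.898×10^-9 = 0.421

Ω = 0.421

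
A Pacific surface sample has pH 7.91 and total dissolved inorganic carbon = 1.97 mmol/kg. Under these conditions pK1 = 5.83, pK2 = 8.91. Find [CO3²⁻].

[CO3²⁻] = 0.178 mmol/kg

α₂ = 1 / (1 + [H⁺]/K2 + [H⁺]²/(K1K2)) = 1 / (1 + 10^+1.00 + 10^-1.08)
   = 1 / (1 + 10.000 + 0.083176) = 1/11.083 = 0.09023
[CO3²⁻] = α₂ × DIC = 0.09023 × 1.97 = 0.178 mmol/kg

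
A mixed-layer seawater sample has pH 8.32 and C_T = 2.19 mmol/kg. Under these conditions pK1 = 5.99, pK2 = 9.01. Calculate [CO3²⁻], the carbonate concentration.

α₂ = 1 / (1 + [H⁺]/K2 + [H⁺]²/(K1K2)) = 1 / (1 + 10^+0.69 + 10^-1.64)
   = 1 / (1 + 4.8978 + 0.022909) = 1/5.9207 = 0.1689
[CO3²⁻] = α₂ × DIC = 0.1689 × 2.19 = 0.370 mmol/kg

[CO3²⁻] = 0.370 mmol/kg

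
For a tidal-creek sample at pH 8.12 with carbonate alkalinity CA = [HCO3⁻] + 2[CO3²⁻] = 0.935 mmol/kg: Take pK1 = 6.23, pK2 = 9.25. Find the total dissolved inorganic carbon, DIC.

CA = [HCO3⁻] + 2[CO3²⁻] = (α₁ + 2α₂)·DIC
At pH 8.12: [H⁺]/K1 = 10^-1.89 = 0.012882, K2/[H⁺] = 10^-1.13 = 0.074131
α₁ = 1/(1 + 0.012882 + 0.074131) = 1/1.0870 = 0.9200; α₂ = α₁·K2/[H⁺] = 0.06820
α₁ + 2α₂ = 1.0563
DIC = CA / (α₁ + 2α₂) = 0.935 / 1.0563 = 0.885 mmol/kg

DIC = 0.885 mmol/kg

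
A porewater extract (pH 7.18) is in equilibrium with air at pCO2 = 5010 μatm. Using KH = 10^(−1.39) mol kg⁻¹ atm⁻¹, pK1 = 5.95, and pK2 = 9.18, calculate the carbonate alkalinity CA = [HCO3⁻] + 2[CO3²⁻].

CA = 3.54 mmol/kg

[CO2*] = KH · pCO2 = 10^(−1.39) × 5010×10^-6 = 2.041×10^-4 mol/kg
α₀ = 1/(1 + K1/[H⁺] + K1K2/[H⁺]²) = 1/(1 + 10^+1.23 + 10^-0.77) = 0.05509
DIC = [CO2*]/α₀ = 2.041×10^-4 / 0.05509 = 3.705 mmol/kg
CA = (α₁ + 2α₂)·DIC = (0.9356 + 2×0.009356) × 3.705 = 3.54 mmol/kg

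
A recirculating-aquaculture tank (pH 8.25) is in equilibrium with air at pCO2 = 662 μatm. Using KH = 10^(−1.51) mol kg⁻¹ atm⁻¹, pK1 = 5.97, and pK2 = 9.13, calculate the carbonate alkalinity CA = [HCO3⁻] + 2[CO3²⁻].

[CO2*] = KH · pCO2 = 10^(−1.51) × 662×10^-6 = 2.046×10^-5 mol/kg
α₀ = 1/(1 + K1/[H⁺] + K1K2/[H⁺]²) = 1/(1 + 10^+2.28 + 10^+1.40) = 0.004615
DIC = [CO2*]/α₀ = 2.046×10^-5 / 0.004615 = 4.432 mmol/kg
CA = (α₁ + 2α₂)·DIC = (0.8795 + 2×0.1159) × 4.432 = 4.93 mmol/kg

CA = 4.93 mmol/kg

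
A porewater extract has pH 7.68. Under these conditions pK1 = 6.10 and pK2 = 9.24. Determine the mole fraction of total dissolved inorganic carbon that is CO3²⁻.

α₂ = 1 / (1 + [H⁺]/K2 + [H⁺]²/(K1K2)) = 1 / (1 + 10^+1.56 + 10^-0.02)
   = 1 / (1 + 36.308 + 0.95499) = 1/38.263 = 0.02614

α₂ = 0.0261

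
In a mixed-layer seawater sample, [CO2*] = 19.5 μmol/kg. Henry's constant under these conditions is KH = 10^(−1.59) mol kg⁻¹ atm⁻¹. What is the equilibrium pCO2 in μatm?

pCO2 = 759 μatm

KH = 10^(−1.59) = 2.570×10^-2 mol kg⁻¹ atm⁻¹
pCO2 = [CO2*]/KH = 19.5×10^-6 / 2.570×10^-2 = 7.59×10^-4 atm = 759 μatm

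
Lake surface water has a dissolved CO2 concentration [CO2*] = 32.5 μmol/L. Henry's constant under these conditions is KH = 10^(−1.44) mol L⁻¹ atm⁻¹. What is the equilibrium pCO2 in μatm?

pCO2 = 895 μatm

KH = 10^(−1.44) = 3.631×10^-2 mol L⁻¹ atm⁻¹
pCO2 = [CO2*]/KH = 32.5×10^-6 / 3.631×10^-2 = 8.95×10^-4 atm = 895 μatm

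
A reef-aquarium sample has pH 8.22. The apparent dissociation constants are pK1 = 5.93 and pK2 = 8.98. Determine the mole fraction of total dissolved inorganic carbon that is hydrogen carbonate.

α₁ = 0.848

α₁ = 1 / (1 + [H⁺]/K1 + K2/[H⁺]) = 1 / (1 + 10^-2.29 + 10^-0.76)
   = 1 / (1 + 0.0051286 + 0.17378) = 1/1.1789 = 0.8482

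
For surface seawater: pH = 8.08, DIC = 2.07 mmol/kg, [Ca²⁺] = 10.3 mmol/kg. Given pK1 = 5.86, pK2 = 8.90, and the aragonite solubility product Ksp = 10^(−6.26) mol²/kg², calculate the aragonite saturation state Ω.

Ω = 5.07

α₂ = 1 / (1 + [H⁺]/K2 + [H⁺]²/(K1K2)) = 1 / (1 + 10^+0.82 + 10^-1.40)
   = 1 / (1 + 6.6069 + 0.039811) = 1/7.6467 = 0.1308
[CO3²⁻] = α₂ × DIC = 0.1308 × 2.07 = 0.2707 mmol/kg
Ksp = 10^(−6.26) = 5.495×10^-7
Ω = [Ca²⁺][CO3²⁻]/Ksp = (10.3×10^-3)(2.707×10^-4) / 5.495×10^-7 = 5.07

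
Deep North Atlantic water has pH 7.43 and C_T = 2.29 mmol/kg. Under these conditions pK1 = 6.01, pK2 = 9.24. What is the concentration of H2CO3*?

α₀ = 1 / (1 + K1/[H⁺] + K1K2/[H⁺]²) = 1 / (1 + 10^+1.42 + 10^-0.39)
   = 1 / (1 + 26.303 + 0.40738) = 1/27.710 = 0.03609
[CO2*] = α₀ × DIC = 0.03609 × 2.29 = 0.0826 mmol/kg

[CO2*] = 0.0826 mmol/kg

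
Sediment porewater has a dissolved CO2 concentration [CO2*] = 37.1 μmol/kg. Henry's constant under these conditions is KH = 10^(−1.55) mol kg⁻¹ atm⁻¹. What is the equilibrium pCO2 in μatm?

KH = 10^(−1.55) = 2.818×10^-2 mol kg⁻¹ atm⁻¹
pCO2 = [CO2*]/KH = 37.1×10^-6 / 2.818×10^-2 = 1.32×10^-3 atm = 1320 μatm

pCO2 = 1320 μatm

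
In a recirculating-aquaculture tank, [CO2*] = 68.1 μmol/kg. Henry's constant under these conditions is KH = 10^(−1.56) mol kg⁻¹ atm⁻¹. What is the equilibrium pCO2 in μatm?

pCO2 = 2470 μatm

KH = 10^(−1.56) = 2.754×10^-2 mol kg⁻¹ atm⁻¹
pCO2 = [CO2*]/KH = 68.1×10^-6 / 2.754×10^-2 = 2.47×10^-3 atm = 2470 μatm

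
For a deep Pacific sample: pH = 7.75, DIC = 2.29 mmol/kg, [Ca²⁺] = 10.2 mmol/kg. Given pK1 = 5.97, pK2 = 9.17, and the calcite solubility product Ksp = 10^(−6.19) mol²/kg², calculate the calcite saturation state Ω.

Ω = 1.30

α₂ = 1 / (1 + [H⁺]/K2 + [H⁺]²/(K1K2)) = 1 / (1 + 10^+1.42 + 10^-0.36)
   = 1 / (1 + 26.303 + 0.43652) = 1/27.739 = 0.03605
[CO3²⁻] = α₂ × DIC = 0.03605 × 2.29 = 0.08255 mmol/kg
Ksp = 10^(−6.19) = 6.457×10^-7
Ω = [Ca²⁺][CO3²⁻]/Ksp = (10.2×10^-3)(8.255×10^-5) / 6.457×10^-7 = 1.30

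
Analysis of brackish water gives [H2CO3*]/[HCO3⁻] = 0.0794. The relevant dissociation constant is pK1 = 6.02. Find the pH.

pH = 7.12

From K1 = [H⁺][HCO3⁻]/[H2CO3*]:  pH = pK1 − log₁₀([H2CO3*]/[HCO3⁻])
log₁₀(0.0794) = -1.100
pH = 6.02 − (-1.100) = 7.12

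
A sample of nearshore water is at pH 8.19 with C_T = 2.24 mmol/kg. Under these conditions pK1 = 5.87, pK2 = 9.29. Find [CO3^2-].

[CO3²⁻] = 0.164 mmol/kg

α₂ = 1 / (1 + [H⁺]/K2 + [H⁺]²/(K1K2)) = 1 / (1 + 10^+1.10 + 10^-1.22)
   = 1 / (1 + 12.589 + 0.060256) = 1/13.650 = 0.07326
[CO3²⁻] = α₂ × DIC = 0.07326 × 2.24 = 0.164 mmol/kg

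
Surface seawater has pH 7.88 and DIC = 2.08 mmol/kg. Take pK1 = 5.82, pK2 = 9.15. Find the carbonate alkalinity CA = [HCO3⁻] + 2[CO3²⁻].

CA = [HCO3⁻] + 2[CO3²⁻] = (α₁ + 2α₂)·DIC
At pH 7.88: [H⁺]/K1 = 10^-2.06 = 0.0087096, K2/[H⁺] = 10^-1.27 = 0.053703
α₁ = 1/(1 + 0.0087096 + 0.053703) = 1/1.0624 = 0.9413; α₂ = α₁·K2/[H⁺] = 0.05055
α₁ + 2α₂ = 1.0424
CA = 1.0424 × 2.08 = 2.17 mmol/kg

CA = 2.17 mmol/kg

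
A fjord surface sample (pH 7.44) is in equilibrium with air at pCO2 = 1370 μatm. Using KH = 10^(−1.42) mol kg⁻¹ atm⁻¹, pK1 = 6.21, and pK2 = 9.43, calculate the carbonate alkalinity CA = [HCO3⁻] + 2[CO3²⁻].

CA = 0.903 mmol/kg

[CO2*] = KH · pCO2 = 10^(−1.42) × 1370×10^-6 = 5.209×10^-5 mol/kg
α₀ = 1/(1 + K1/[H⁺] + K1K2/[H⁺]²) = 1/(1 + 10^+1.23 + 10^-0.76) = 0.05508
DIC = [CO2*]/α₀ = 5.209×10^-5 / 0.05508 = 0.9457 mmol/kg
CA = (α₁ + 2α₂)·DIC = (0.9354 + 2×0.009571) × 0.9457 = 0.903 mmol/kg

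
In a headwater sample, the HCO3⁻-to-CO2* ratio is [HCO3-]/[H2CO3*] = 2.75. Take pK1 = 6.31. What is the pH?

pH = 6.75

From K1 = [H⁺][HCO3-]/[H2CO3*]:  pH = pK1 + log₁₀([HCO3-]/[H2CO3*])
log₁₀(2.75) = +0.439
pH = 6.31 + (+0.439) = 6.75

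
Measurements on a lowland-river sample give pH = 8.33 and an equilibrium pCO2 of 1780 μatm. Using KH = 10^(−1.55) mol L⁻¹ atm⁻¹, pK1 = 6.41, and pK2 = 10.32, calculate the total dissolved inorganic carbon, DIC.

[CO2*] = KH · pCO2 = 10^(−1.55) × 1780×10^-6 = 5.017×10^-5 mol/L
α₀ = 1/(1 + K1/[H⁺] + K1K2/[H⁺]²) = 1/(1 + 10^+1.92 + 10^-0.07) = 0.01176
DIC = [CO2*]/α₀ = 5.017×10^-5 / 0.01176 = 4.27 mmol/L

DIC = 4.27 mmol/L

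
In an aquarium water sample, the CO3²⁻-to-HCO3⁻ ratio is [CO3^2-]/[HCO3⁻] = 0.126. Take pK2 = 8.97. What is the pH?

From K2 = [H⁺][CO3^2-]/[HCO3⁻]:  pH = pK2 + log₁₀([CO3^2-]/[HCO3⁻])
log₁₀(0.126) = -0.900
pH = 8.97 + (-0.900) = 8.07

pH = 8.07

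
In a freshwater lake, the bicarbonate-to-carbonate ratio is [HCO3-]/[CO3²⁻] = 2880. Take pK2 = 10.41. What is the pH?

From K2 = [H⁺][CO3²⁻]/[HCO3-]:  pH = pK2 − log₁₀([HCO3-]/[CO3²⁻])
log₁₀(2880) = +3.459
pH = 10.41 − (+3.459) = 6.95

pH = 6.95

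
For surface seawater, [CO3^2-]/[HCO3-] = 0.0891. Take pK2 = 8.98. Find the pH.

From K2 = [H⁺][CO3^2-]/[HCO3-]:  pH = pK2 + log₁₀([CO3^2-]/[HCO3-])
log₁₀(0.0891) = -1.050
pH = 8.98 + (-1.050) = 7.93

pH = 7.93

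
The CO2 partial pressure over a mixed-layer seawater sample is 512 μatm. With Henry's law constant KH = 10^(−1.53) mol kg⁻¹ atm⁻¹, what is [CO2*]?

[CO2*] = 15.1 μmol/kg

KH = 10^(−1.53) = 2.951×10^-2 mol kg⁻¹ atm⁻¹
[CO2*] = KH · pCO2 = 2.951×10^-2 × 512×10^-6 atm = 1.51×10^-5 mol/kg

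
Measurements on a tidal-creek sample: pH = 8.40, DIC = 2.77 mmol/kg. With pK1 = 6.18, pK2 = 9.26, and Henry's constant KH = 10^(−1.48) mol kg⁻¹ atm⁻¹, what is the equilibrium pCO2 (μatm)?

α₀ = 1 / (1 + K1/[H⁺] + K1K2/[H⁺]²) = 1 / (1 + 10^+2.22 + 10^+1.36)
   = 1 / (1 + 165.96 + 22.909) = 1/189.87 = 0.005267
[CO2*] = α₀ × DIC = 0.005267 × 2.77 = 0.01459 mmol/kg = 14.59 μmol/kg
pCO2 = [CO2*]/KH = 1.459×10^-5 / 3.311×10^-2 = 441 μatm

pCO2 = 441 μatm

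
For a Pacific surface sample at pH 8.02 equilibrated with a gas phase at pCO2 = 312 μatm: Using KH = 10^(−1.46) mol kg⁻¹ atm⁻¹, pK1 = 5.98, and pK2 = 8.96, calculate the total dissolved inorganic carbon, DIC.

[CO2*] = KH · pCO2 = 10^(−1.46) × 312×10^-6 = 1.082×10^-5 mol/kg
α₀ = 1/(1 + K1/[H⁺] + K1K2/[H⁺]²) = 1/(1 + 10^+2.04 + 10^+1.10) = 0.008114
DIC = [CO2*]/α₀ = 1.082×10^-5 / 0.008114 = 1.33 mmol/kg

DIC = 1.33 mmol/kg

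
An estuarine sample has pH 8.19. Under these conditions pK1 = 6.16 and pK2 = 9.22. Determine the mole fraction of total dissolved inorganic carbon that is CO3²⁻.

α₂ = 0.0846

α₂ = 1 / (1 + [H⁺]/K2 + [H⁺]²/(K1K2)) = 1 / (1 + 10^+1.03 + 10^-1.00)
   = 1 / (1 + 10.715 + 0.10000) = 1/11.815 = 0.08464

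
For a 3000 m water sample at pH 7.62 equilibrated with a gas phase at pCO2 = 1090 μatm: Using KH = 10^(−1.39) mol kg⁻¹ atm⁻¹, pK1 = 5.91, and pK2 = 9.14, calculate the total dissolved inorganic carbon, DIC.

[CO2*] = KH · pCO2 = 10^(−1.39) × 1090×10^-6 = 4.440×10^-5 mol/kg
α₀ = 1/(1 + K1/[H⁺] + K1K2/[H⁺]²) = 1/(1 + 10^+1.71 + 10^+0.19) = 0.01858
DIC = [CO2*]/α₀ = 4.440×10^-5 / 0.01858 = 2.39 mmol/kg

DIC = 2.39 mmol/kg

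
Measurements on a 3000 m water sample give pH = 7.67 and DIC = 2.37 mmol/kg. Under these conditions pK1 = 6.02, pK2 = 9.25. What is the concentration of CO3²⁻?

α₂ = 1 / (1 + [H⁺]/K2 + [H⁺]²/(K1K2)) = 1 / (1 + 10^+1.58 + 10^-0.07)
   = 1 / (1 + 38.019 + 0.85114) = 1/39.870 = 0.02508
[CO3²⁻] = α₂ × DIC = 0.02508 × 2.37 = 0.0594 mmol/kg

[CO3²⁻] = 0.0594 mmol/kg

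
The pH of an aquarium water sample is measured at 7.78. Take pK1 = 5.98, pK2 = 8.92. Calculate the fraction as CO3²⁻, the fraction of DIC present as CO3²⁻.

α₂ = 0.0666

α₂ = 1 / (1 + [H⁺]/K2 + [H⁺]²/(K1K2)) = 1 / (1 + 10^+1.14 + 10^-0.66)
   = 1 / (1 + 13.804 + 0.21878) = 1/15.023 = 0.06657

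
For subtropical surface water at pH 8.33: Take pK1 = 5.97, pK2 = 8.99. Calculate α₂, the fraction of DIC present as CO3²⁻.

α₂ = 1 / (1 + [H⁺]/K2 + [H⁺]²/(K1K2)) = 1 / (1 + 10^+0.66 + 10^-1.70)
   = 1 / (1 + 4.5709 + 0.019953) = 1/5.5908 = 0.1789

α₂ = 0.179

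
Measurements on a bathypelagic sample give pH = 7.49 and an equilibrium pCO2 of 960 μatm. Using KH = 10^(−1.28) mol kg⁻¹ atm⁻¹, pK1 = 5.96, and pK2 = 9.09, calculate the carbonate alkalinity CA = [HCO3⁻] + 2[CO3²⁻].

[CO2*] = KH · pCO2 = 10^(−1.28) × 960×10^-6 = 5.038×10^-5 mol/kg
α₀ = 1/(1 + K1/[H⁺] + K1K2/[H⁺]²) = 1/(1 + 10^+1.53 + 10^-0.07) = 0.02798
DIC = [CO2*]/α₀ = 5.038×10^-5 / 0.02798 = 1.800 mmol/kg
CA = (α₁ + 2α₂)·DIC = (0.9482 + 2×0.02382) × 1.800 = 1.79 mmol/kg

CA = 1.79 mmol/kg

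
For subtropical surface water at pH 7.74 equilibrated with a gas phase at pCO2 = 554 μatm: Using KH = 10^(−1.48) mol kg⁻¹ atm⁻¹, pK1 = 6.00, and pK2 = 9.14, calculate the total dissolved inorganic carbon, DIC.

[CO2*] = KH · pCO2 = 10^(−1.48) × 554×10^-6 = 1.834×10^-5 mol/kg
α₀ = 1/(1 + K1/[H⁺] + K1K2/[H⁺]²) = 1/(1 + 10^+1.74 + 10^+0.34) = 0.01720
DIC = [CO2*]/α₀ = 1.834×10^-5 / 0.01720 = 1.07 mmol/kg

DIC = 1.07 mmol/kg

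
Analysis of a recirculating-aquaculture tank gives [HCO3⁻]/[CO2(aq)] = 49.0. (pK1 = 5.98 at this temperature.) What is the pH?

pH = 7.67

From K1 = [H⁺][HCO3⁻]/[CO2(aq)]:  pH = pK1 + log₁₀([HCO3⁻]/[CO2(aq)])
log₁₀(49.0) = +1.690
pH = 5.98 + (+1.690) = 7.67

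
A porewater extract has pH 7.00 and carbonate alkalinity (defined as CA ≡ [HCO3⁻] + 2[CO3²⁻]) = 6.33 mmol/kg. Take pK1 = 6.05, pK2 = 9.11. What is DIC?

DIC = 6.98 mmol/kg

CA = [HCO3⁻] + 2[CO3²⁻] = (α₁ + 2α₂)·DIC
At pH 7.00: [H⁺]/K1 = 10^-0.95 = 0.11220, K2/[H⁺] = 10^-2.11 = 0.0077625
α₁ = 1/(1 + 0.11220 + 0.0077625) = 1/1.1200 = 0.8929; α₂ = α₁·K2/[H⁺] = 0.006931
α₁ + 2α₂ = 0.9067
DIC = CA / (α₁ + 2α₂) = 6.33 / 0.9067 = 6.98 mmol/kg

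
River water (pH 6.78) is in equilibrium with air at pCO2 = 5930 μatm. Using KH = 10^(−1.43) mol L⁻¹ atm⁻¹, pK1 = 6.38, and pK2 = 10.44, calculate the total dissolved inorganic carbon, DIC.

[CO2*] = KH · pCO2 = 10^(−1.43) × 5930×10^-6 = 2.203×10^-4 mol/L
α₀ = 1/(1 + K1/[H⁺] + K1K2/[H⁺]²) = 1/(1 + 10^+0.40 + 10^-3.26) = 0.2847
DIC = [CO2*]/α₀ = 2.203×10^-4 / 0.2847 = 0.774 mmol/L

DIC = 0.774 mmol/L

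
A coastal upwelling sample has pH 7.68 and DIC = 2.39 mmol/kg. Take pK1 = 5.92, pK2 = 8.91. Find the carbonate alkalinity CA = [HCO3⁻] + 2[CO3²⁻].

CA = 2.48 mmol/kg

CA = [HCO3⁻] + 2[CO3²⁻] = (α₁ + 2α₂)·DIC
At pH 7.68: [H⁺]/K1 = 10^-1.76 = 0.017378, K2/[H⁺] = 10^-1.23 = 0.058884
α₁ = 1/(1 + 0.017378 + 0.058884) = 1/1.0763 = 0.9291; α₂ = α₁·K2/[H⁺] = 0.05471
α₁ + 2α₂ = 1.0386
CA = 1.0386 × 2.39 = 2.48 mmol/kg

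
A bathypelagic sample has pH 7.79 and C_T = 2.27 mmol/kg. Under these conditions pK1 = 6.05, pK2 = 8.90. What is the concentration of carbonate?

[CO3²⁻] = 0.161 mmol/kg

α₂ = 1 / (1 + [H⁺]/K2 + [H⁺]²/(K1K2)) = 1 / (1 + 10^+1.11 + 10^-0.63)
   = 1 / (1 + 12.882 + 0.23442) = 1/14.117 = 0.07084
[CO3²⁻] = α₂ × DIC = 0.07084 × 2.27 = 0.161 mmol/kg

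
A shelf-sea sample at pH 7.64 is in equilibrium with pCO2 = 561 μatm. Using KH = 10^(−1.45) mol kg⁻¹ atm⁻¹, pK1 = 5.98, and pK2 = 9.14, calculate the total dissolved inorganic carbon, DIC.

DIC = 0.959 mmol/kg

[CO2*] = KH · pCO2 = 10^(−1.45) × 561×10^-6 = 1.991×10^-5 mol/kg
α₀ = 1/(1 + K1/[H⁺] + K1K2/[H⁺]²) = 1/(1 + 10^+1.66 + 10^+0.16) = 0.02077
DIC = [CO2*]/α₀ = 1.991×10^-5 / 0.02077 = 0.959 mmol/kg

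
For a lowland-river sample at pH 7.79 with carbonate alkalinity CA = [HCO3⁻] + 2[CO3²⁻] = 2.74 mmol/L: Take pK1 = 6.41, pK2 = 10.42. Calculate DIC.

CA = [HCO3⁻] + 2[CO3²⁻] = (α₁ + 2α₂)·DIC
At pH 7.79: [H⁺]/K1 = 10^-1.38 = 0.041687, K2/[H⁺] = 10^-2.63 = 0.0023442
α₁ = 1/(1 + 0.041687 + 0.0023442) = 1/1.0440 = 0.9578; α₂ = α₁·K2/[H⁺] = 0.002245
α₁ + 2α₂ = 0.9623
DIC = CA / (α₁ + 2α₂) = 2.74 / 0.9623 = 2.85 mmol/L

DIC = 2.85 mmol/L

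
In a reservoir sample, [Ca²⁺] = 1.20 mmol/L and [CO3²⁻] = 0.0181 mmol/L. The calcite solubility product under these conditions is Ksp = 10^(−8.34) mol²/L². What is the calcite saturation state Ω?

Ksp = 10^(−8.34) = 4.571×10^-9
Ω = [Ca²⁺][CO3²⁻]/Ksp = (1.20×10^-3)(0.0181×10^-3) / 4.571×10^-9 = 4.75

Ω = 4.75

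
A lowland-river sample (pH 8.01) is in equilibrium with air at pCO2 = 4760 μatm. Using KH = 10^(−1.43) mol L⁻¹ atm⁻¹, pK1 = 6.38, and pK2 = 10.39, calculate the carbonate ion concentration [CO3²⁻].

[CO2*] = KH · pCO2 = 10^(−1.43) × 4760×10^-6 = 1.769×10^-4 mol/L
α₀ = 1/(1 + K1/[H⁺] + K1K2/[H⁺]²) = 1/(1 + 10^+1.63 + 10^-0.75) = 0.02281
DIC = [CO2*]/α₀ = 1.769×10^-4 / 0.02281 = 7.752 mmol/L
[CO3²⁻] = α₂·DIC; α₂ = 0.004057, so [CO3²⁻] = 0.004057 × 7.752 = 0.0314 mmol/L

[CO3²⁻] = 0.0314 mmol/L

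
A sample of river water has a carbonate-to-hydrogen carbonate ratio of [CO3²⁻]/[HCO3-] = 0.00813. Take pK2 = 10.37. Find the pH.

pH = 8.28

From K2 = [H⁺][CO3²⁻]/[HCO3-]:  pH = pK2 + log₁₀([CO3²⁻]/[HCO3-])
log₁₀(0.00813) = -2.090
pH = 10.37 + (-2.090) = 8.28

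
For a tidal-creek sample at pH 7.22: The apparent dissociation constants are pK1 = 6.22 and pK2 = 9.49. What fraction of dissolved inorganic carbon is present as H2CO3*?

α₀ = 0.0905

α₀ = 1 / (1 + K1/[H⁺] + K1K2/[H⁺]²) = 1 / (1 + 10^+1.00 + 10^-1.27)
   = 1 / (1 + 10.000 + 0.053703) = 1/11.054 = 0.09047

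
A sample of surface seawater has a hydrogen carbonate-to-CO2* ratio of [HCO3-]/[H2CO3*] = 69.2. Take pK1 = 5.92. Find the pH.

pH = 7.76

From K1 = [H⁺][HCO3-]/[H2CO3*]:  pH = pK1 + log₁₀([HCO3-]/[H2CO3*])
log₁₀(69.2) = +1.840
pH = 5.92 + (+1.840) = 7.76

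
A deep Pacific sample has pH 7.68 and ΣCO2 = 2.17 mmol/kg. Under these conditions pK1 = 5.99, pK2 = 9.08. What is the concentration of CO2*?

α₀ = 1 / (1 + K1/[H⁺] + K1K2/[H⁺]²) = 1 / (1 + 10^+1.69 + 10^+0.29)
   = 1 / (1 + 48.978 + 1.9498) = 1/51.928 = 0.01926
[CO2*] = α₀ × DIC = 0.01926 × 2.17 = 0.0418 mmol/kg

[CO2*] = 0.0418 mmol/kg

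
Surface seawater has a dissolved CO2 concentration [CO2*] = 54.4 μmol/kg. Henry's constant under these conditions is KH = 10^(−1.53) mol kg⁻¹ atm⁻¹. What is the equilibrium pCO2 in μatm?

KH = 10^(−1.53) = 2.951×10^-2 mol kg⁻¹ atm⁻¹
pCO2 = [CO2*]/KH = 54.4×10^-6 / 2.951×10^-2 = 1.84×10^-3 atm = 1840 μatm

pCO2 = 1840 μatm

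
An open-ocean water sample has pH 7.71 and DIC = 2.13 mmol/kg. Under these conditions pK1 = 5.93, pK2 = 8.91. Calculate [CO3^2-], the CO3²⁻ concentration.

[CO3²⁻] = 0.124 mmol/kg

α₂ = 1 / (1 + [H⁺]/K2 + [H⁺]²/(K1K2)) = 1 / (1 + 10^+1.20 + 10^-0.58)
   = 1 / (1 + 15.849 + 0.26303) = 1/17.112 = 0.05844
[CO3²⁻] = α₂ × DIC = 0.05844 × 2.13 = 0.124 mmol/kg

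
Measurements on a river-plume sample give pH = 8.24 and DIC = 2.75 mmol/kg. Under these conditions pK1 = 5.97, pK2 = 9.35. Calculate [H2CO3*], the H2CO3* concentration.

α₀ = 1 / (1 + K1/[H⁺] + K1K2/[H⁺]²) = 1 / (1 + 10^+2.27 + 10^+1.16)
   = 1 / (1 + 186.21 + 14.454) = 1/201.66 = 0.004959
[CO2*] = α₀ × DIC = 0.004959 × 2.75 = 0.0136 mmol/kg = 13.6 μmol/kg

[CO2*] = 13.6 μmol/kg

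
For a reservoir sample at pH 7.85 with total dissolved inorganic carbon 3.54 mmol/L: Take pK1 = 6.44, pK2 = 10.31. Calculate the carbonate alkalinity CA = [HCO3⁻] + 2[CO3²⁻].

CA = 3.42 mmol/L

CA = [HCO3⁻] + 2[CO3²⁻] = (α₁ + 2α₂)·DIC
At pH 7.85: [H⁺]/K1 = 10^-1.41 = 0.038905, K2/[H⁺] = 10^-2.46 = 0.0034674
α₁ = 1/(1 + 0.038905 + 0.0034674) = 1/1.0424 = 0.9594; α₂ = α₁·K2/[H⁺] = 0.003326
α₁ + 2α₂ = 0.9660
CA = 0.9660 × 3.54 = 3.42 mmol/L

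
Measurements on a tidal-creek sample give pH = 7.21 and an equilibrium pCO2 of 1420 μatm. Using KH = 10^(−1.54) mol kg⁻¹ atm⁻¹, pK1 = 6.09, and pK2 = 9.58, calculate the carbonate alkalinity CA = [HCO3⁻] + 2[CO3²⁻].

CA = 0.544 mmol/kg

[CO2*] = KH · pCO2 = 10^(−1.54) × 1420×10^-6 = 4.095×10^-5 mol/kg
α₀ = 1/(1 + K1/[H⁺] + K1K2/[H⁺]²) = 1/(1 + 10^+1.12 + 10^-1.25) = 0.07023
DIC = [CO2*]/α₀ = 4.095×10^-5 / 0.07023 = 0.5831 mmol/kg
CA = (α₁ + 2α₂)·DIC = (0.9258 + 2×0.003949) × 0.5831 = 0.544 mmol/kg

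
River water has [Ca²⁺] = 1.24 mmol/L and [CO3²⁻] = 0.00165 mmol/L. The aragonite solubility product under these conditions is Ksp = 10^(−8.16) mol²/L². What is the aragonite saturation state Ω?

Ksp = 10^(−8.16) = 6.918×10^-9
Ω = [Ca²⁺][CO3²⁻]/Ksp = (1.24×10^-3)(0.00165×10^-3) / 6.918×10^-9 = 0.296

Ω = 0.296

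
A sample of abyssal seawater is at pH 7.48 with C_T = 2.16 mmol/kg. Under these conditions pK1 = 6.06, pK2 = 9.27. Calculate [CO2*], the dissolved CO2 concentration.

[CO2*] = 0.0779 mmol/kg

α₀ = 1 / (1 + K1/[H⁺] + K1K2/[H⁺]²) = 1 / (1 + 10^+1.42 + 10^-0.37)
   = 1 / (1 + 26.303 + 0.42658) = 1/27.729 = 0.03606
[CO2*] = α₀ × DIC = 0.03606 × 2.16 = 0.0779 mmol/kg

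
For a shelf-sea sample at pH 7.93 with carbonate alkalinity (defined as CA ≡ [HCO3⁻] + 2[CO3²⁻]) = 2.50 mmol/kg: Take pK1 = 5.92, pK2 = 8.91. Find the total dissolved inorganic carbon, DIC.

CA = [HCO3⁻] + 2[CO3²⁻] = (α₁ + 2α₂)·DIC
At pH 7.93: [H⁺]/K1 = 10^-2.01 = 0.0097724, K2/[H⁺] = 10^-0.98 = 0.10471
α₁ = 1/(1 + 0.0097724 + 0.10471) = 1/1.1145 = 0.8973; α₂ = α₁·K2/[H⁺] = 0.09396
α₁ + 2α₂ = 1.0852
DIC = CA / (α₁ + 2α₂) = 2.50 / 1.0852 = 2.30 mmol/kg

DIC = 2.30 mmol/kg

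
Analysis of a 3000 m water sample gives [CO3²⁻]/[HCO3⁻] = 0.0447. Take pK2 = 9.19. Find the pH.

pH = 7.84

From K2 = [H⁺][CO3²⁻]/[HCO3⁻]:  pH = pK2 + log₁₀([CO3²⁻]/[HCO3⁻])
log₁₀(0.0447) = -1.350
pH = 9.19 + (-1.350) = 7.84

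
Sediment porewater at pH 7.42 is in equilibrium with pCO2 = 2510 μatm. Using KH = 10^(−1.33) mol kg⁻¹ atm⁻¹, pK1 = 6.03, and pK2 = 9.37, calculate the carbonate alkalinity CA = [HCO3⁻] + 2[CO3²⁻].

CA = 2.95 mmol/kg

[CO2*] = KH · pCO2 = 10^(−1.33) × 2510×10^-6 = 1.174×10^-4 mol/kg
α₀ = 1/(1 + K1/[H⁺] + K1K2/[H⁺]²) = 1/(1 + 10^+1.39 + 10^-0.56) = 0.03873
DIC = [CO2*]/α₀ = 1.174×10^-4 / 0.03873 = 3.032 mmol/kg
CA = (α₁ + 2α₂)·DIC = (0.9506 + 2×0.01067) × 3.032 = 2.95 mmol/kg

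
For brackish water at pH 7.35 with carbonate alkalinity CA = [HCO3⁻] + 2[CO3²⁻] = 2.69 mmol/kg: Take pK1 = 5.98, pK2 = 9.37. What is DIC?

CA = [HCO3⁻] + 2[CO3²⁻] = (α₁ + 2α₂)·DIC
At pH 7.35: [H⁺]/K1 = 10^-1.37 = 0.042658, K2/[H⁺] = 10^-2.02 = 0.0095499
α₁ = 1/(1 + 0.042658 + 0.0095499) = 1/1.0522 = 0.9504; α₂ = α₁·K2/[H⁺] = 0.009076
α₁ + 2α₂ = 0.9685
DIC = CA / (α₁ + 2α₂) = 2.69 / 0.9685 = 2.78 mmol/kg

DIC = 2.78 mmol/kg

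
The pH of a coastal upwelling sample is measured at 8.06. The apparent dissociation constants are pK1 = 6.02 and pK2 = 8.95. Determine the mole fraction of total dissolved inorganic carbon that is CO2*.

α₀ = 0.00801

α₀ = 1 / (1 + K1/[H⁺] + K1K2/[H⁺]²) = 1 / (1 + 10^+2.04 + 10^+1.15)
   = 1 / (1 + 109.65 + 14.125) = 1/124.77 = 0.008015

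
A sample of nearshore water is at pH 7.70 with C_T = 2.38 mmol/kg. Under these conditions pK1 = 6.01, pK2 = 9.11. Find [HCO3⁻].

α₁ = 1 / (1 + [H⁺]/K1 + K2/[H⁺]) = 1 / (1 + 10^-1.69 + 10^-1.41)
   = 1 / (1 + 0.020417 + 0.038905) = 1/1.0593 = 0.9440
[HCO3⁻] = α₁ × DIC = 0.9440 × 2.38 = 2.25 mmol/kg

[HCO3⁻] = 2.25 mmol/kg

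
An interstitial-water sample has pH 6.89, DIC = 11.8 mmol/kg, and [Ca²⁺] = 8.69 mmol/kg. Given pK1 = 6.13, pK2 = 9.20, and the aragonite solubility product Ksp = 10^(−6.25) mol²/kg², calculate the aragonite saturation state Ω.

Ω = 0.758

α₂ = 1 / (1 + [H⁺]/K2 + [H⁺]²/(K1K2)) = 1 / (1 + 10^+2.31 + 10^+1.55)
   = 1 / (1 + 204.17 + 35.481) = 1/240.66 = 0.004155
[CO3²⁻] = α₂ × DIC = 0.004155 × 11.8 = 0.04903 mmol/kg
Ksp = 10^(−6.25) = 5.623×10^-7
Ω = [Ca²⁺][CO3²⁻]/Ksp = (8.69×10^-3)(4.903×10^-5) / 5.623×10^-7 = 0.758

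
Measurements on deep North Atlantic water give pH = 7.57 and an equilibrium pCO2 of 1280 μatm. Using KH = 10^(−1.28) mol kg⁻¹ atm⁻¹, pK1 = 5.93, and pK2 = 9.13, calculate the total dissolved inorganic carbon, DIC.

DIC = 3.08 mmol/kg

[CO2*] = KH · pCO2 = 10^(−1.28) × 1280×10^-6 = 6.718×10^-5 mol/kg
α₀ = 1/(1 + K1/[H⁺] + K1K2/[H⁺]²) = 1/(1 + 10^+1.64 + 10^+0.08) = 0.02181
DIC = [CO2*]/α₀ = 6.718×10^-5 / 0.02181 = 3.08 mmol/kg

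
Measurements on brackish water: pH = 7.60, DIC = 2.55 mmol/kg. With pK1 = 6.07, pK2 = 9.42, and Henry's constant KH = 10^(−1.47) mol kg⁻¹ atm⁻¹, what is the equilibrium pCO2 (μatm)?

pCO2 = 2130 μatm

α₀ = 1 / (1 + K1/[H⁺] + K1K2/[H⁺]²) = 1 / (1 + 10^+1.53 + 10^-0.29)
   = 1 / (1 + 33.884 + 0.51286) = 1/35.397 = 0.02825
[CO2*] = α₀ × DIC = 0.02825 × 2.55 = 0.07204 mmol/kg
pCO2 = [CO2*]/KH = 7.204×10^-5 / 3.388×10^-2 = 2130 μatm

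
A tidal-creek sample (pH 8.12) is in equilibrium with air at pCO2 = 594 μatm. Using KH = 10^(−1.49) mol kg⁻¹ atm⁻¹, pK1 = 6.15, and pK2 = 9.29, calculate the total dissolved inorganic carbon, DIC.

[CO2*] = KH · pCO2 = 10^(−1.49) × 594×10^-6 = 1.922×10^-5 mol/kg
α₀ = 1/(1 + K1/[H⁺] + K1K2/[H⁺]²) = 1/(1 + 10^+1.97 + 10^+0.80) = 0.009937
DIC = [CO2*]/α₀ = 1.922×10^-5 / 0.009937 = 1.93 mmol/kg

DIC = 1.93 mmol/kg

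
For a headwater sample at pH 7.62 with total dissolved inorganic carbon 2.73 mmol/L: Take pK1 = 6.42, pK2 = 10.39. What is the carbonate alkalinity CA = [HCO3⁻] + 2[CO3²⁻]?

CA = [HCO3⁻] + 2[CO3²⁻] = (α₁ + 2α₂)·DIC
At pH 7.62: [H⁺]/K1 = 10^-1.20 = 0.063096, K2/[H⁺] = 10^-2.77 = 0.0016982
α₁ = 1/(1 + 0.063096 + 0.0016982) = 1/1.0648 = 0.9391; α₂ = α₁·K2/[H⁺] = 0.001595
α₁ + 2α₂ = 0.9423
CA = 0.9423 × 2.73 = 2.57 mmol/L

CA = 2.57 mmol/L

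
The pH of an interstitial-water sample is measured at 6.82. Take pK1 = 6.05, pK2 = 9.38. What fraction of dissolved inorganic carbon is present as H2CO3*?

α₀ = 1 / (1 + K1/[H⁺] + K1K2/[H⁺]²) = 1 / (1 + 10^+0.77 + 10^-1.79)
   = 1 / (1 + 5.8884 + 0.016218) = 1/6.9047 = 0.1448

α₀ = 0.145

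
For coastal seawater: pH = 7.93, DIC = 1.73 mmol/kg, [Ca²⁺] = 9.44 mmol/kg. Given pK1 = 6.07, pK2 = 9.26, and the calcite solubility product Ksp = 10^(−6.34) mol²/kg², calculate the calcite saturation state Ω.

Ω = 1.58

α₂ = 1 / (1 + [H⁺]/K2 + [H⁺]²/(K1K2)) = 1 / (1 + 10^+1.33 + 10^-0.53)
   = 1 / (1 + 21.380 + 0.29512) = 1/22.675 = 0.04410
[CO3²⁻] = α₂ × DIC = 0.04410 × 1.73 = 0.07630 mmol/kg
Ksp = 10^(−6.34) = 4.571×10^-7
Ω = [Ca²⁺][CO3²⁻]/Ksp = (9.44×10^-3)(7.630×10^-5) / 4.571×10^-7 = 1.58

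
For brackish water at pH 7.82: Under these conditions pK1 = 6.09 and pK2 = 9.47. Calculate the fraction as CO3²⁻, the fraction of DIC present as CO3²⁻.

α₂ = 1 / (1 + [H⁺]/K2 + [H⁺]²/(K1K2)) = 1 / (1 + 10^+1.65 + 10^-0.08)
   = 1 / (1 + 44.668 + 0.83176) = 1/46.500 = 0.02151

α₂ = 0.0215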